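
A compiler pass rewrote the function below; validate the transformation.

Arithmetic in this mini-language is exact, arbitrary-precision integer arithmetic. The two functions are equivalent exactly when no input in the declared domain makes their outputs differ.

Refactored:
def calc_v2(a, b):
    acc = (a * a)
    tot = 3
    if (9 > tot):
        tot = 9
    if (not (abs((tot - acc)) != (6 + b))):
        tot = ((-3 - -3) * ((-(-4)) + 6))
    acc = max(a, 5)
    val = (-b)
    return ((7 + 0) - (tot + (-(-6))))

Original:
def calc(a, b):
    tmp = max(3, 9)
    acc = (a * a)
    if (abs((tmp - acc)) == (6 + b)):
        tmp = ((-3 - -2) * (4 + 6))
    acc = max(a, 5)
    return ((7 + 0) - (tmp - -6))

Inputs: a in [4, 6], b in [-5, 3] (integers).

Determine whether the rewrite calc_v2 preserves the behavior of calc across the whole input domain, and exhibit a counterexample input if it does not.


These are not equivalent — on a=4, b=1 the outputs split (11 vs 1).
calc: tmp=9, then acc=16, then (abs((tmp - acc)) == (6 + b)) is true, then tmp=-10, then acc=5, then returns 11
calc_v2: acc=16, then tot=3, then (9 > tot) is true, then tot=9, then (not (abs((tot - acc)) != (6 + b))) is true, then tot=0, then acc=5, then val=-1, then returns 1
verdict: not equivalent; witness: a=4, b=1


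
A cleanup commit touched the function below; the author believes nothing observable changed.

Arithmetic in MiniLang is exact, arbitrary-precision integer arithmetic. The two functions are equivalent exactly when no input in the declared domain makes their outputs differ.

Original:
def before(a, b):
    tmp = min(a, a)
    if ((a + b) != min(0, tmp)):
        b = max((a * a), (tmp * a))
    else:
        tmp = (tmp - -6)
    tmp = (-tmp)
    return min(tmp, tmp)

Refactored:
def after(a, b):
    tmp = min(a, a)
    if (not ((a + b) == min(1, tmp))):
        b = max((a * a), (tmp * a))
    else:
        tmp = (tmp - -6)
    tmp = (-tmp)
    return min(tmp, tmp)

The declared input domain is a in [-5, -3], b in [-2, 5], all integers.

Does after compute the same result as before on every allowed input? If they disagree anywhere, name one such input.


Equivalent. The one real change (`0` became `1`) has no effect anywhere in the declared ranges.
Across all 24 domain points the two functions coincide.
Spot check at a=-3, b=3 — before: tmp := -3 | ((a + b) != min(0, tmp)): true | b := 9 | tmp := 3 | result 3. after: tmp := -3 | (not ((a + b) == min(1, tmp))): true | b := 9 | tmp := 3 | result 3. Both give 3.
verdict: equivalent


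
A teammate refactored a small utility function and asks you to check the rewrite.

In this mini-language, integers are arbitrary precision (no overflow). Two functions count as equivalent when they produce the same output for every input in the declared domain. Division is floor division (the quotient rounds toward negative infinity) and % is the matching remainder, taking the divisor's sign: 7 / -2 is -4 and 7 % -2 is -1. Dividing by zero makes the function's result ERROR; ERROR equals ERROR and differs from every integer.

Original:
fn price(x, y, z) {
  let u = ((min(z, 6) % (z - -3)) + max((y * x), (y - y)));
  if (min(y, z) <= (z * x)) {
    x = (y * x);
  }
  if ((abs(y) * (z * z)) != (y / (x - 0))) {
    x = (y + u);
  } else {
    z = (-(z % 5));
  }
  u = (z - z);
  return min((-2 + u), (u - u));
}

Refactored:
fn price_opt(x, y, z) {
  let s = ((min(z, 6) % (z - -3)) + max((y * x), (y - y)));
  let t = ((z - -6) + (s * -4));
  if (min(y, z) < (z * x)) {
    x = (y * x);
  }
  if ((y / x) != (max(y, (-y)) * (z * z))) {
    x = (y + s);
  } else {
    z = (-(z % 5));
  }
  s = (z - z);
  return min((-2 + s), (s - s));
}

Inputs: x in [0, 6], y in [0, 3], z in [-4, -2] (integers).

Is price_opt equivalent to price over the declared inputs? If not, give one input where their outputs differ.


Consider the input x=1, y=0, z=-4.
price: u := 0 | (min(y, z) <= (z * x)): true | x := 0 | divide-by-zero, output ERROR
price_opt: s := 0 | t := 2 | (min(y, z) < (z * x)): false | ((y / x) != (max(y, (-y)) * (z * z))): false | z := -1 | s := 0 | result -2
ERROR != -2, so the rewrite changes behavior.
verdict: not equivalent; witness: x=1, y=0, z=-4


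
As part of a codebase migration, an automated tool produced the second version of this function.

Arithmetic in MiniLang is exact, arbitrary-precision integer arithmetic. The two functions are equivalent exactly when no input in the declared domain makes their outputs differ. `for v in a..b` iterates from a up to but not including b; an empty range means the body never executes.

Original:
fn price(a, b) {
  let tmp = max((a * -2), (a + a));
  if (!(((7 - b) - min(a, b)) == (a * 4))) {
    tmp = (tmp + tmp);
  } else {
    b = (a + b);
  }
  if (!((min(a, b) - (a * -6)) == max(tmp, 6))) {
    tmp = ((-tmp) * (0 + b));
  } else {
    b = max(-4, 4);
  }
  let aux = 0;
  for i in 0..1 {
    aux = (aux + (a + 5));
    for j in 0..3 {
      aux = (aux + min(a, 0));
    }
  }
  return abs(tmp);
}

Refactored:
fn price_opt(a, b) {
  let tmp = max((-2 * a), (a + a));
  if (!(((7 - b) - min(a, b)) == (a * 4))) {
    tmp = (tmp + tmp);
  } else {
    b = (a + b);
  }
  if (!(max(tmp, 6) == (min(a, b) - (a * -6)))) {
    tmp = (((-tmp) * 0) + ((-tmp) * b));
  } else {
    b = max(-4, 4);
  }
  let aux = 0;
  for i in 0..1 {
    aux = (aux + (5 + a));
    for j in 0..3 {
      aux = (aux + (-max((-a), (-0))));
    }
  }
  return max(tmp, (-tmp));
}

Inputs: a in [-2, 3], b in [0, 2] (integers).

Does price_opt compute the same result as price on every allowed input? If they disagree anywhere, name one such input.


Behavior is preserved: although arithmetic usage differs, and min/max/abs usage differs, the outputs never diverge.
As a probe, take a=2, b=0: price runs tmp := 4 | (!(((7 - b) - min(a, b)) == (a * 4))): true | tmp := 8 | (!((min(a, b) - (a * -6)) == max(tmp, 6))): true | tmp := 0 | aux := 0 | iter i=0: | aux := 7 | iter j=0: | aux := 7 | iter j=1: | aux := 7 | iter j=2: | aux := 7 | result 0; price_opt runs tmp := 4 | (!(((7 - b) - min(a, b)) == (a * 4))): true | tmp := 8 | (!(max(tmp, 6) == (min(a, b) - (a * -6)))): true | tmp := 0 | aux := 0 | iter i=0: | aux := 7 | iter j=0: | aux := 7 | iter j=1: | aux := 7 | iter j=2: | aux := 7 | result 0; both end at 0.
Sweeping the whole domain (18 inputs) finds no disagreement.
verdict: equivalent


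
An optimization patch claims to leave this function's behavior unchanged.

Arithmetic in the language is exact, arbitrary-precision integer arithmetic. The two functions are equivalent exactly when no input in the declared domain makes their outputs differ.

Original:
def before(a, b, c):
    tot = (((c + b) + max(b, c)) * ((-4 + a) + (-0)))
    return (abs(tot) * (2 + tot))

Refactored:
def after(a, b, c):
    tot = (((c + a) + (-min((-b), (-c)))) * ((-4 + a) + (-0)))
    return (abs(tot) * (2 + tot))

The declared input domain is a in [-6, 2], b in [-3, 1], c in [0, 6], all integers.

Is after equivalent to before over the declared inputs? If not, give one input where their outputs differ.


Evaluate both at a=-6, b=-3, c=0.
before: tot becomes 30; next final value 960
after: tot becomes 60; next final value 3720
960 vs 3720 — the two versions disagree here.
verdict: not equivalent; witness: a=-6, b=-3, c=0


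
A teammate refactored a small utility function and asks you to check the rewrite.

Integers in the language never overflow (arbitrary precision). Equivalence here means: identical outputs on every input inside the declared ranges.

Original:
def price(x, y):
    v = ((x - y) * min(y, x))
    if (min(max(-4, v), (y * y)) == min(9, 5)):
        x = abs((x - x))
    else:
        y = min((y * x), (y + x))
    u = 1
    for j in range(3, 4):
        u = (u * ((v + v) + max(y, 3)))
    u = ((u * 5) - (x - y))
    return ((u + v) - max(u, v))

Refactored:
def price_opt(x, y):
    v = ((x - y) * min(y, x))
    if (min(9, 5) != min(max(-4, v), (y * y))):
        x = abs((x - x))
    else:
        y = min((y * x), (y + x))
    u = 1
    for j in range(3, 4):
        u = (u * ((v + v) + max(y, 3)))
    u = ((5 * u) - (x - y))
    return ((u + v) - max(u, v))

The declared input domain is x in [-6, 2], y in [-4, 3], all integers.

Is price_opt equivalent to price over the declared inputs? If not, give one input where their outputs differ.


Run the pair on x=1, y=-4.
price: v = -20; (min(max(-4, v), (y * y)) == min(9, 5)) -> false; y = -4; u = 1; [j=3]; u = -37; u = -190; return -190
price_opt: v = -20; (min(9, 5) != min(max(-4, v), (y * y))) -> true; x = 0; u = 1; [j=3]; u = -37; u = -189; return -189
-190 != -189, so the rewrite changes behavior.
verdict: not equivalent; witness: x=1, y=-4


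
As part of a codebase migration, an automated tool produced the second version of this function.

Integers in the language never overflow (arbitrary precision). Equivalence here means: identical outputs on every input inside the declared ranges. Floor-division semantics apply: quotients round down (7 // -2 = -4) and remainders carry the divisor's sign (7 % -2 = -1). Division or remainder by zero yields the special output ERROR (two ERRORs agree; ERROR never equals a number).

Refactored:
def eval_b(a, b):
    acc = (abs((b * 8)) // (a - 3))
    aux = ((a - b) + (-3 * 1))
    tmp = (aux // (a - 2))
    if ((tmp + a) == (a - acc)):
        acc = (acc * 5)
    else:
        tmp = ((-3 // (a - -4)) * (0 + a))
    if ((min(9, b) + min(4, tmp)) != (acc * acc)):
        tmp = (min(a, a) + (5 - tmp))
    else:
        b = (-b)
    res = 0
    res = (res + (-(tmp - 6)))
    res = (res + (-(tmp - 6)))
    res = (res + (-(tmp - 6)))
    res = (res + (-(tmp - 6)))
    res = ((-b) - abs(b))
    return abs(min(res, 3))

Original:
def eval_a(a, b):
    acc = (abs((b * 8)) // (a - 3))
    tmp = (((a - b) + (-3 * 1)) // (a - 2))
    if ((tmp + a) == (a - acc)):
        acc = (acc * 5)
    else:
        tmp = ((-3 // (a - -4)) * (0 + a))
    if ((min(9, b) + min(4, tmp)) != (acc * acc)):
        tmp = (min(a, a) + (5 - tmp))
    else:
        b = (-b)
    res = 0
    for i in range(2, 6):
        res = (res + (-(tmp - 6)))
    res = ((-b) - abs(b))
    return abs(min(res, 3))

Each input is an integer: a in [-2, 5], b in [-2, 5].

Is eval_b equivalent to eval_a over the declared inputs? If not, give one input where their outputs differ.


The two are interchangeable: local variable names differ; and constant usage differs; and statement counts differ; and loop structure differs; and arithmetic usage differs, and every declared input agrees.
Spot check at a=0, b=-2 — eval_a: acc = -6; tmp = 0; ((tmp + a) == (a - acc)) -> false; tmp = 0; ((min(9, b) + min(4, tmp)) != (acc * acc)) -> true; tmp = 5; res = 0; [i=2]; res = 1; [i=3]; res = 2; [i=4]; res = 3; [i=5]; res = 4; res = 0; return 0. eval_b: acc = -6; aux = -1; tmp = 0; ((tmp + a) == (a - acc)) -> false; tmp = 0; ((min(9, b) + min(4, tmp)) != (acc * acc)) -> true; tmp = 5; res = 0; res = 1; res = 2; res = 3; res = 4; res = 0; return 0. Both give 0.
Sweeping the whole domain (64 inputs) finds no disagreement.
verdict: equivalent


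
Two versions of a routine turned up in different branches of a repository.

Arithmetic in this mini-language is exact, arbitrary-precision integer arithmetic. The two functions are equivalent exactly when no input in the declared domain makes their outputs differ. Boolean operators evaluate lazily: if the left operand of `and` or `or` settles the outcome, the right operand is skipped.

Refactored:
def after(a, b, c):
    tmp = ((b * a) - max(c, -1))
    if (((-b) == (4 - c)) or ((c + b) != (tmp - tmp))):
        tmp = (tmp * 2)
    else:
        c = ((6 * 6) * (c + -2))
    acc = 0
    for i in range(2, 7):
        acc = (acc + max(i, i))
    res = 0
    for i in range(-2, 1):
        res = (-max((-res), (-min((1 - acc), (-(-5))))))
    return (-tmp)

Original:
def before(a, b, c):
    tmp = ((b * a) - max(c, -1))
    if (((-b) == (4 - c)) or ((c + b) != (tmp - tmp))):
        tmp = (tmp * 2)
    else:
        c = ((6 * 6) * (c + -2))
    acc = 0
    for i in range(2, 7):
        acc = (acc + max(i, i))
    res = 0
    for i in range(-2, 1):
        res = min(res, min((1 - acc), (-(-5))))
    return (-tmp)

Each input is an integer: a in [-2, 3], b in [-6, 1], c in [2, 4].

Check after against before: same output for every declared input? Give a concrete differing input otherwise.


Side by side, the visible changes include: min/max/abs usage differs.
Spot check at a=-2, b=-5, c=2 — before: tmp = 8; (((-b) == (4 - c)) or ((c + b) != (tmp - tmp))) -> true; tmp = 16; acc = 0; [i=2]; acc = 2; [i=3]; acc = 5; [i=4]; acc = 9; [i=5]; acc = 14; [i=6]; acc = 20; res = 0; [i=-2]; res = -19; [i=-1]; res = -19; [i=0]; res = -19; return -16. after: tmp = 8; (((-b) == (4 - c)) or ((c + b) != (tmp - tmp))) -> true; tmp = 16; acc = 0; [i=2]; acc = 2; [i=3]; acc = 5; [i=4]; acc = 9; [i=5]; acc = 14; [i=6]; acc = 20; res = 0; [i=-2]; res = -19; [i=-1]; res = -19; [i=0]; res = -19; return -16. Both give -16.
Sweeping the whole domain (144 inputs) finds no disagreement.
verdict: equivalent


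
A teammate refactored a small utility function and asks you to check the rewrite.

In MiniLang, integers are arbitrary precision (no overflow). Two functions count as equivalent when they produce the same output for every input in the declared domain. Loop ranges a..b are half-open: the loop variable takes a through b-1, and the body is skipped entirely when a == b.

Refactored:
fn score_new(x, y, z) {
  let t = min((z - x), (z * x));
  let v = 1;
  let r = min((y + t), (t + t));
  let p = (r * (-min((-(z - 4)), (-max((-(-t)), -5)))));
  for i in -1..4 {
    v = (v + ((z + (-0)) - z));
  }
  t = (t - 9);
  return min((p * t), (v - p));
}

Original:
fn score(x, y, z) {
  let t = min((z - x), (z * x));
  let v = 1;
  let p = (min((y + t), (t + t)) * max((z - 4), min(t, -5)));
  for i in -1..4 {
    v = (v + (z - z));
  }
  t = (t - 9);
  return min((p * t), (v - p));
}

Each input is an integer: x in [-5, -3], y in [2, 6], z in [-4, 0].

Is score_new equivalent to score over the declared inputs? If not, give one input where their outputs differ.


There is a counterexample at x=-5, y=2, z=-4: 11 on one side, -16 on the other.
score: t = 1; v = 1; p = -10; [i=-1]; v = 1; [i=0]; v = 1; [i=1]; v = 1; [i=2]; v = 1; [i=3]; v = 1; t = -8; return 11
score_new: t = 1; v = 1; r = 2; p = 2; [i=-1]; v = 1; [i=0]; v = 1; [i=1]; v = 1; [i=2]; v = 1; [i=3]; v = 1; t = -8; return -16
verdict: not equivalent; witness: x=-5, y=2, z=-4


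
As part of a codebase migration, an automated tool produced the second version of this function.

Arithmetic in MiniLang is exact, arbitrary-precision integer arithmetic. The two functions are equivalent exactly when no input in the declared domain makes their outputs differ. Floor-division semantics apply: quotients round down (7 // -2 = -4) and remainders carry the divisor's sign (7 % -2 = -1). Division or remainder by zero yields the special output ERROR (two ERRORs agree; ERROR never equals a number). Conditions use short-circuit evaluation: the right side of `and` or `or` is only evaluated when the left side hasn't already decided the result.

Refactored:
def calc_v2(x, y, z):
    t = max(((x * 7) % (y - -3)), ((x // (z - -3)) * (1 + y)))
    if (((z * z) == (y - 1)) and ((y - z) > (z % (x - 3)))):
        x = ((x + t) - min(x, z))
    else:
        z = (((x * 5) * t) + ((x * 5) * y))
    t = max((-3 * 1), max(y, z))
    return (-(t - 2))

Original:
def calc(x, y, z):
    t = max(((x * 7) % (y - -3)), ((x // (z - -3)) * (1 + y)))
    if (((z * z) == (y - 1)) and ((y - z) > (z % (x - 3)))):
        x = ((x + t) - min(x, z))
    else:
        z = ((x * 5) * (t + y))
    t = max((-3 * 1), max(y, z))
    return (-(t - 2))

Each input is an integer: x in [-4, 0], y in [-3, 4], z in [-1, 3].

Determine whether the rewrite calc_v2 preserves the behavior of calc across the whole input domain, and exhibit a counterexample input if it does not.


The two versions differ — the changes include constant usage differs, and arithmetic usage differs.
One worked example (x=-4, y=1, z=1) — calc: t=0, then (((z * z) == (y - 1)) and ((y - z) > (z % (x - 3)))) is false, then z=-20, then t=1, then returns 1; calc_v2: t=0, then (((z * z) == (y - 1)) and ((y - z) > (z % (x - 3)))) is false, then z=-20, then t=1, then returns 1; agreement on 1.
Checked all 200 inputs in the declared domain: the outputs agree on every one.
verdict: equivalent


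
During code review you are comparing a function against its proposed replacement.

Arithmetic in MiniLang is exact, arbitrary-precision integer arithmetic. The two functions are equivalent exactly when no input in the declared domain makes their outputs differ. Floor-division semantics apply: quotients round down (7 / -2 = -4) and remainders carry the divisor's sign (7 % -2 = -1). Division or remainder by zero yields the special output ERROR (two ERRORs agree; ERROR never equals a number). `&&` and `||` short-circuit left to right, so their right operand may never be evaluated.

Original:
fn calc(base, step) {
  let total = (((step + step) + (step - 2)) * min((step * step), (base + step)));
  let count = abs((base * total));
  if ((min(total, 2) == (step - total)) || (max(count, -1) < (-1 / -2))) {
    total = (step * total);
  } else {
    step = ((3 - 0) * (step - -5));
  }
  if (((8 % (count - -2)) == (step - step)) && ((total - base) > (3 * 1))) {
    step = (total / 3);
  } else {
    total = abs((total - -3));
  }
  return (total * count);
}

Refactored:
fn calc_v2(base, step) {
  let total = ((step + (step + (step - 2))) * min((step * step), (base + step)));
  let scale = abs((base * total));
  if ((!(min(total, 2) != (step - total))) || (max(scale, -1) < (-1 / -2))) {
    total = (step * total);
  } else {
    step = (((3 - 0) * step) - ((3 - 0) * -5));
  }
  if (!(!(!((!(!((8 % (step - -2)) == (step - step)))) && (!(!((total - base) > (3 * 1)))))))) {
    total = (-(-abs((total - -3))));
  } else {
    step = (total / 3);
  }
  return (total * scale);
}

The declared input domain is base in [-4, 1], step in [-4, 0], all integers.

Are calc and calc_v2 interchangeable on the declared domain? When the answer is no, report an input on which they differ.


Run the pair on base=-4, step=-3.
calc: total := 77 | count := 308 | ((min(total, 2) == (step - total)) || (max(count, -1) < (-1 / -2))): false | step := 6 | (((8 % (count - -2)) == (step - step)) && ((total - base) > (3 * 1))): false | total := 80 | result 24640
calc_v2: total := 77 | scale := 308 | ((!(min(total, 2) != (step - total))) || (max(scale, -1) < (-1 / -2))): false | step := 6 | (!(!(!((!(!((8 % (step - -2)) == (step - step)))) && (!(!((total - base) > (3 * 1)))))))): false | step := 25 | result 23716
24640 vs 23716 — the two versions disagree here.
verdict: not equivalent; witness: base=-4, step=-3


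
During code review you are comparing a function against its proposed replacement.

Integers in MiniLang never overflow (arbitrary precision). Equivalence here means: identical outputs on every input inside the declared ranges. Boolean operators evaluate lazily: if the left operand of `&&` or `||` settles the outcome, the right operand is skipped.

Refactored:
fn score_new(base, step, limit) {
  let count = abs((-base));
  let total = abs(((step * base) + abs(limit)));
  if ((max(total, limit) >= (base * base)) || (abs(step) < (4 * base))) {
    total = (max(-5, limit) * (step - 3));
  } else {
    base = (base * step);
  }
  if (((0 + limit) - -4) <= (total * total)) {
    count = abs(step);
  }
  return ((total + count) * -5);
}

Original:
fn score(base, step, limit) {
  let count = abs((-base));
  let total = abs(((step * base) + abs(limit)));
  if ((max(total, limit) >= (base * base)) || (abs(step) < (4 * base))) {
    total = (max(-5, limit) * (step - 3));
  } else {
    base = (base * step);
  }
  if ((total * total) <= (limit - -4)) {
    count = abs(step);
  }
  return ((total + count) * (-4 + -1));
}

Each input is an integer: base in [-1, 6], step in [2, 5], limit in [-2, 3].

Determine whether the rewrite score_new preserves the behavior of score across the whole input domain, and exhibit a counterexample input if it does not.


At base=-1, step=2, limit=-2: score gives -10, score_new gives -5.
verdict: not equivalent; witness: base=-1, step=2, limit=-2


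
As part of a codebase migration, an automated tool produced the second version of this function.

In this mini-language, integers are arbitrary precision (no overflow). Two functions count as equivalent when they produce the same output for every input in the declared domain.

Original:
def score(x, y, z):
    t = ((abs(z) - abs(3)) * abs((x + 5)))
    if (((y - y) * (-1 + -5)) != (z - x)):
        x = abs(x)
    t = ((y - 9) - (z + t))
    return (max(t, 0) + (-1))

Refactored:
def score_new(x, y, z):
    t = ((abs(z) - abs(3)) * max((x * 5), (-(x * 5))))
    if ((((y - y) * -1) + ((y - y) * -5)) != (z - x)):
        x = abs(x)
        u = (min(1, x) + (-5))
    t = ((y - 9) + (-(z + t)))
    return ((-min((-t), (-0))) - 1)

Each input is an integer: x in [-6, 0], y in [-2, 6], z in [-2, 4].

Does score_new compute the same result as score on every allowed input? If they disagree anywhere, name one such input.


At x=-6, y=-2, z=-2: score gives -1, score_new gives 20.
verdict: not equivalent; witness: x=-6, y=-2, z=-2


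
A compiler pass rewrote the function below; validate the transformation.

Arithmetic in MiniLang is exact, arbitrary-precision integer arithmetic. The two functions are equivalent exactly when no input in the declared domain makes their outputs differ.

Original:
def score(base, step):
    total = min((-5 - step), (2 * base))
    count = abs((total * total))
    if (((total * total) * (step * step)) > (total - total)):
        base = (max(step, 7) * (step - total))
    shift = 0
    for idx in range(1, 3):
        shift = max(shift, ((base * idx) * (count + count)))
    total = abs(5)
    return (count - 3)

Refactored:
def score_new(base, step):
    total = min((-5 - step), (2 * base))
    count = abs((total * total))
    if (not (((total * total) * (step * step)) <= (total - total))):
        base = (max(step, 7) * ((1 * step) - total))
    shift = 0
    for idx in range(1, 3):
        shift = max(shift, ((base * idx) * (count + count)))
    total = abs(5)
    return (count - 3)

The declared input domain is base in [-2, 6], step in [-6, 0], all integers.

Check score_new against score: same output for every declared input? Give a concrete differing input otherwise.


Equivalent — the differences include arithmetic usage differs; also boolean connective usage differs; also constant usage differs; also comparison usage differs, yet no declared input distinguishes the two.
Tracing base=4, step=0: score: total = -5; count = 25; (((total * total) * (step * step)) > (total - total)) -> false; shift = 0; [idx=1]; shift = 200; [idx=2]; shift = 400; total = 5; return 22 | score_new: total = -5; count = 25; (not (((total * total) * (step * step)) <= (total - total))) -> false; shift = 0; [idx=1]; shift = 200; [idx=2]; shift = 400; total = 5; return 22 — matching result 22.
Every one of the 63 inputs gives matching results.
verdict: equivalent


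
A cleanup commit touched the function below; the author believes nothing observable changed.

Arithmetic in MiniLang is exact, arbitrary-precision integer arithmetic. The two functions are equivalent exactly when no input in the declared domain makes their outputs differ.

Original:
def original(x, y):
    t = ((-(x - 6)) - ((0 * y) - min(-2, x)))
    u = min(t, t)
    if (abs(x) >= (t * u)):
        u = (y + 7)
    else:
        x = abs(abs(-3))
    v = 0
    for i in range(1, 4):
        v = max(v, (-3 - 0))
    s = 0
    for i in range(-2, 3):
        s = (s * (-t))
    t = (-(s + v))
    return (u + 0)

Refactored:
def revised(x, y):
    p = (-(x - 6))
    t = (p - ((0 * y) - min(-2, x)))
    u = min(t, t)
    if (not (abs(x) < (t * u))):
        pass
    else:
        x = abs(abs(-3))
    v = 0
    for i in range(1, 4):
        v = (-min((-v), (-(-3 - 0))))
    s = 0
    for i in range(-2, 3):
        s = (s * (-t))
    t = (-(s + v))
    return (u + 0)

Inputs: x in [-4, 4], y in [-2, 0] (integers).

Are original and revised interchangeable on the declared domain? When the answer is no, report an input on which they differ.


The rewrite breaks on x=3, y=-2, where the results are 5 and 1.
original: t=1, then u=1, then (abs(x) >= (t * u)) is true, then u=5, then v=0, then (i=1), then v=0, then (i=2), then v=0, then (i=3), then v=0, then s=0, then (i=-2), then s=0, then (i=-1), then s=0, then (i=0), then s=0, then (i=1), then s=0, then (i=2), then s=0, then t=0, then returns 5
revised: p=3, then t=1, then u=1, then (not (abs(x) < (t * u))) is true, then v=0, then (i=1), then v=0, then (i=2), then v=0, then (i=3), then v=0, then s=0, then (i=-2), then s=0, then (i=-1), then s=0, then (i=0), then s=0, then (i=1), then s=0, then (i=2), then s=0, then t=0, then returns 1
verdict: not equivalent; witness: x=3, y=-2


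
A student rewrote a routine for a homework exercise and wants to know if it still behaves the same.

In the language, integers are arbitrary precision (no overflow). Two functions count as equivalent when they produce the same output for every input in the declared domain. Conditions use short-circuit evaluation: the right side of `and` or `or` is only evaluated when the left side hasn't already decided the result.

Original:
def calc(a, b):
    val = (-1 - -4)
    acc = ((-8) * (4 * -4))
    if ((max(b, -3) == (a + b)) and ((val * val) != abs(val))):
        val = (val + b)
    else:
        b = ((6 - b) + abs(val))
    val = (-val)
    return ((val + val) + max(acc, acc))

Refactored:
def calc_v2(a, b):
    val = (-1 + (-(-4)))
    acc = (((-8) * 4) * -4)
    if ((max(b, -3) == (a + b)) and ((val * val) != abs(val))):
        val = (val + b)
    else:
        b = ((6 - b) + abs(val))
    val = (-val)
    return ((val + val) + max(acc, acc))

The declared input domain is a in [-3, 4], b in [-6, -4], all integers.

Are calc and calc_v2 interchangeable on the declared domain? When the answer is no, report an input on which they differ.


Reading the diff, among the changes: arithmetic usage differs.
Spot check at a=4, b=-4 — calc: val = 3; acc = 128; ((max(b, -3) == (a + b)) and ((val * val) != abs(val))) -> false; b = 13; val = -3; return 122. calc_v2: val = 3; acc = 128; ((max(b, -3) == (a + b)) and ((val * val) != abs(val))) -> false; b = 13; val = -3; return 122. Both give 122.
Sweeping the whole domain (24 inputs) finds no disagreement.
verdict: equivalent


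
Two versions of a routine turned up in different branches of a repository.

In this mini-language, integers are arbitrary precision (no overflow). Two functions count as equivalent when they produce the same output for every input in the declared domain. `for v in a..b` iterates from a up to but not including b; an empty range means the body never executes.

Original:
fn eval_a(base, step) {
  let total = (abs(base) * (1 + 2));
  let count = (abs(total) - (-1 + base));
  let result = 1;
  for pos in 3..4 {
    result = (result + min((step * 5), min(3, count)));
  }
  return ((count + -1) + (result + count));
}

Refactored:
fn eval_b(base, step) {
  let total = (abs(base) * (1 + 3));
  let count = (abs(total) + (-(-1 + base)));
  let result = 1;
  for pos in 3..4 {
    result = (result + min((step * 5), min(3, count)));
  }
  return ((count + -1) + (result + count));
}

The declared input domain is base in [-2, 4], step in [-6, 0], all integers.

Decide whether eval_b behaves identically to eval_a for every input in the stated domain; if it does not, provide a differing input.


Take base=-2, step=-6.
eval_a: total becomes 6; next count becomes 9; next result becomes 1; next at pos=3:; next result becomes -29; next final value -12
eval_b: total becomes 8; next count becomes 11; next result becomes 1; next at pos=3:; next result becomes -29; next final value -8
-12 vs -8 — the two versions disagree here.
verdict: not equivalent; witness: base=-2, step=-6


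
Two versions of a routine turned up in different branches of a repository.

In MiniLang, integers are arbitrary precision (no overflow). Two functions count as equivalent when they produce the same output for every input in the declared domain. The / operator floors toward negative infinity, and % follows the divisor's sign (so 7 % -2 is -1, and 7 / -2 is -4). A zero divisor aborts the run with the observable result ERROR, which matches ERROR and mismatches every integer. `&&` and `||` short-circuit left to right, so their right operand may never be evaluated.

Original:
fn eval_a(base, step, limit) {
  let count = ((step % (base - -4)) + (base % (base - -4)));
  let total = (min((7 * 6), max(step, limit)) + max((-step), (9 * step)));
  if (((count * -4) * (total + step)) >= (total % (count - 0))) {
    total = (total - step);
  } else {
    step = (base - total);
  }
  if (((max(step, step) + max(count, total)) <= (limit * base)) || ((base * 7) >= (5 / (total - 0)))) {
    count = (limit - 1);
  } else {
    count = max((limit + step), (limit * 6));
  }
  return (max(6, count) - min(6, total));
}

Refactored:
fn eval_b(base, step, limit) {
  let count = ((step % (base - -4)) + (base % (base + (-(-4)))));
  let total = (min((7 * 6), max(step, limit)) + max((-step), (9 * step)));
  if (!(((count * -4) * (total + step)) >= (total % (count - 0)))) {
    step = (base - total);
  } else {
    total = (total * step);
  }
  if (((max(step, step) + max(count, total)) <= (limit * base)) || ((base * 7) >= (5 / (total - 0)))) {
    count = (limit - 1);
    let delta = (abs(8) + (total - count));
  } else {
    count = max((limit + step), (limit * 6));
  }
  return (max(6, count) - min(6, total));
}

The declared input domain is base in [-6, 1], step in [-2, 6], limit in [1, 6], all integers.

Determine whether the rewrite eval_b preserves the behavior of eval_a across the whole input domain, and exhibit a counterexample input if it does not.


base=-6, step=-1, limit=1 yields 3 from eval_a but 8 from eval_b.
verdict: not equivalent; witness: base=-6, step=-1, limit=1


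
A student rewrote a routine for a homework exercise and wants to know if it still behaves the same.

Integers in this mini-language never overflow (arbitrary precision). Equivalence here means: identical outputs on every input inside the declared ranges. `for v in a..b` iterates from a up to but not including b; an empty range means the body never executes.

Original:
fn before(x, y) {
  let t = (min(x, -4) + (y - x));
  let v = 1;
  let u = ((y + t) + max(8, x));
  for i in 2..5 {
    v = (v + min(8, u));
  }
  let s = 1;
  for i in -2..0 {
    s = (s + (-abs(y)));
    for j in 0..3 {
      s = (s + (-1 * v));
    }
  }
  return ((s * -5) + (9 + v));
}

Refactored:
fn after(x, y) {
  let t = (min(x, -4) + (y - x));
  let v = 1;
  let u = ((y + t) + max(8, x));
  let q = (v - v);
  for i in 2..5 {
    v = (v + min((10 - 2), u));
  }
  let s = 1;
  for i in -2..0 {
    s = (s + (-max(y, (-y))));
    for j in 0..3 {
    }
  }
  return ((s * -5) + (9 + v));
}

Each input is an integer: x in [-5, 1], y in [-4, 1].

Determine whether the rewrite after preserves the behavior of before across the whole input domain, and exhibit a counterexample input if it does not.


The rewrite breaks on x=-5, y=-4, where the results are 75 and 45.
before: t = -4; v = 1; u = 0; [i=2]; v = 1; [i=3]; v = 1; [i=4]; v = 1; s = 1; [i=-2]; s = -3; [j=0]; s = -4; [j=1]; s = -5; [j=2]; s = -6; [i=-1]; s = -10; [j=0]; s = -11; [j=1]; s = -12; [j=2]; s = -13; return 75
after: t = -4; v = 1; u = 0; q = 0; [i=2]; v = 1; [i=3]; v = 1; [i=4]; v = 1; s = 1; [i=-2]; s = -3; [j=0]; [j=1]; [j=2]; [i=-1]; s = -7; [j=0]; [j=1]; [j=2]; return 45
verdict: not equivalent; witness: x=-5, y=-4


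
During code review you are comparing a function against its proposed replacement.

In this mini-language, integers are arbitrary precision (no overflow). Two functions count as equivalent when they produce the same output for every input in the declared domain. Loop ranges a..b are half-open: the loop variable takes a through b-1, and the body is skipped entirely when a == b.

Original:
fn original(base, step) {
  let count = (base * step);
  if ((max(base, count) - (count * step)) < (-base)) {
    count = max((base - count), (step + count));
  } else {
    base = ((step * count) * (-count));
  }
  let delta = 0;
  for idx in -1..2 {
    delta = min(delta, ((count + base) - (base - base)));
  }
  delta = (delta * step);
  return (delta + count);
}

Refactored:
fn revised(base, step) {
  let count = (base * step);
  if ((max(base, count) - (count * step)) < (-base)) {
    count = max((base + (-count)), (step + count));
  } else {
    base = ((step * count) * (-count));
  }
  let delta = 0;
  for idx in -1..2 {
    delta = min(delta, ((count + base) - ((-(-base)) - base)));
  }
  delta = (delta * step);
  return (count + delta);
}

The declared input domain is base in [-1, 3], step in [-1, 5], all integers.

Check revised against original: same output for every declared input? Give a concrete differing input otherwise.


Differences: arithmetic usage differs — yet all 35 inputs agree.
verdict: equivalent


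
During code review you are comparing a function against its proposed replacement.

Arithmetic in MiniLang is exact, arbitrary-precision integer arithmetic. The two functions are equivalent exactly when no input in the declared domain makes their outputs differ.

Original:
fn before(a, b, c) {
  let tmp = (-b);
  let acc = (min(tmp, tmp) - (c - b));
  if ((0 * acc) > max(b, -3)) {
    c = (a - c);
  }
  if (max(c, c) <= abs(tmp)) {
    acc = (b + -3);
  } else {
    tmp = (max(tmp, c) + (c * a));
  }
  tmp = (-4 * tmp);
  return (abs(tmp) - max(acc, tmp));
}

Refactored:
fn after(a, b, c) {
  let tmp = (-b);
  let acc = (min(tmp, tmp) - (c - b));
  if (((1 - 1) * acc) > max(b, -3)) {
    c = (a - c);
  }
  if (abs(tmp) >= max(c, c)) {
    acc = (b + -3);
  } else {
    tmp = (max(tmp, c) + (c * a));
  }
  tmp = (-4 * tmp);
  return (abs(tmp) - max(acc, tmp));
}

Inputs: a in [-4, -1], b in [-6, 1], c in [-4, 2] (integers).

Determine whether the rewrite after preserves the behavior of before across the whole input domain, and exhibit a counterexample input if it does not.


The two versions differ — the changes include arithmetic usage differs, comparison usage differs, constant usage differs.
Spot check at a=-3, b=-2, c=-1 — before: tmp=2, then acc=1, then ((0 * acc) > max(b, -3)) is true, then c=-2, then (max(c, c) <= abs(tmp)) is true, then acc=-5, then tmp=-8, then returns 13. after: tmp=2, then acc=1, then (((1 - 1) * acc) > max(b, -3)) is true, then c=-2, then (abs(tmp) >= max(c, c)) is true, then acc=-5, then tmp=-8, then returns 13. Both give 13.
Every one of the 224 inputs gives matching results.
verdict: equivalent


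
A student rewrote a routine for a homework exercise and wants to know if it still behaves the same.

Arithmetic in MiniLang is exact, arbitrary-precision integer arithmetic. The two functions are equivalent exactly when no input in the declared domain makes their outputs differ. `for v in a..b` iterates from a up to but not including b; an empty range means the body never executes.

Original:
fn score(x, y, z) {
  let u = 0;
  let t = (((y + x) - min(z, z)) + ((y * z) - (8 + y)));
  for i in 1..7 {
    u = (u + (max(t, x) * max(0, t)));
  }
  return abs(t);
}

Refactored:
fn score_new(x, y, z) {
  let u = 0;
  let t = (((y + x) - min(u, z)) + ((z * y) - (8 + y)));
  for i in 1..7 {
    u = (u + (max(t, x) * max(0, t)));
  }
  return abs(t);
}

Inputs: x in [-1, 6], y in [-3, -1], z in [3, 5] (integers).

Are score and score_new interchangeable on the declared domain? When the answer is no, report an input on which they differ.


These are not equivalent — on x=-1, y=-3, z=3 the outputs split (21 vs 18).
score: u=0, then t=-21, then (i=1), then u=0, then (i=2), then u=0, then (i=3), then u=0, then (i=4), then u=0, then (i=5), then u=0, then (i=6), then u=0, then returns 21
score_new: u=0, then t=-18, then (i=1), then u=0, then (i=2), then u=0, then (i=3), then u=0, then (i=4), then u=0, then (i=5), then u=0, then (i=6), then u=0, then returns 18
verdict: not equivalent; witness: x=-1, y=-3, z=3


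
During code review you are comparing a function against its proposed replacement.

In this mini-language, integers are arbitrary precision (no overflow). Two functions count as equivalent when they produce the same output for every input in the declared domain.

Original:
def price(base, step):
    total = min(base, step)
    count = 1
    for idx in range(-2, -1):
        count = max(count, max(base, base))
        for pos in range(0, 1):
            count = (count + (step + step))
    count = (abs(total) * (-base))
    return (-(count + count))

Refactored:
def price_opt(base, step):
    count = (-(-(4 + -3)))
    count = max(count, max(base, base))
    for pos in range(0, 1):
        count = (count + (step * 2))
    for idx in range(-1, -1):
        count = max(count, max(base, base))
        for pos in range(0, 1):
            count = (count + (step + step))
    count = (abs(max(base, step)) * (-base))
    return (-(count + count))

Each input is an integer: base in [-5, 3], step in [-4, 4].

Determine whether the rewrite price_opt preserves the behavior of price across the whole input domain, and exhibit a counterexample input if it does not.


Input base=-5, step=-4: -50 from price versus -40 from price_opt.
verdict: not equivalent; witness: base=-5, step=-4


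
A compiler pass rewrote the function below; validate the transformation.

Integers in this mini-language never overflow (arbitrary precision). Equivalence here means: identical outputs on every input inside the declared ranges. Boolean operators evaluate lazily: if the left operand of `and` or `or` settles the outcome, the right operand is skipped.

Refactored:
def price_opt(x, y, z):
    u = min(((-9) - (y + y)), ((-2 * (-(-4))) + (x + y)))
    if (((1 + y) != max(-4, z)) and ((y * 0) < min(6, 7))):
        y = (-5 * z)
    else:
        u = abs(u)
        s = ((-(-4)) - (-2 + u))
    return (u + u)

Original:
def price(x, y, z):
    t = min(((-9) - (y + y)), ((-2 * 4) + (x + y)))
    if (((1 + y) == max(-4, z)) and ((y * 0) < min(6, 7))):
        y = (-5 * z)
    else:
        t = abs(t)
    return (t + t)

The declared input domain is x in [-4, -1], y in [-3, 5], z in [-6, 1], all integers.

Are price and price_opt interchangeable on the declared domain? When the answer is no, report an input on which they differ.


Not equivalent: x=-4, y=-3, z=-6 separates them (30 vs -30).
price: t = -15; (((1 + y) == max(-4, z)) and ((y * 0) < min(6, 7))) -> false; t = 15; return 30
price_opt: u = -15; (((1 + y) != max(-4, z)) and ((y * 0) < min(6, 7))) -> true; y = 30; return -30
verdict: not equivalent; witness: x=-4, y=-3, z=-6


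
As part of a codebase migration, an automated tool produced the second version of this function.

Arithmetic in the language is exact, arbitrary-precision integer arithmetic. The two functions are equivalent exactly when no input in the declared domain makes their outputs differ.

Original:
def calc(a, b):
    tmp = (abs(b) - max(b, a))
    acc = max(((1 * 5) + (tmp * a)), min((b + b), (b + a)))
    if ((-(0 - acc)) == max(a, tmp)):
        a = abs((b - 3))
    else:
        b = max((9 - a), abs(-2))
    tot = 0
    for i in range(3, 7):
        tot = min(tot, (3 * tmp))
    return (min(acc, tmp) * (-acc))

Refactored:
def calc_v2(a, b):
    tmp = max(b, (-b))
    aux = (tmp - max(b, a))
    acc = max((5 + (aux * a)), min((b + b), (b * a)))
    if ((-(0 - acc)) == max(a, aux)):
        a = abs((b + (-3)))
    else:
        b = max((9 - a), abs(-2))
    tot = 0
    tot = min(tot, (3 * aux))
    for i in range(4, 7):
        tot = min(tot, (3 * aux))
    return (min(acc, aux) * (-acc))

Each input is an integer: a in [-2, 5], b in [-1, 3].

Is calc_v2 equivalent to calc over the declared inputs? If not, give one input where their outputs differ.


These are not equivalent — on a=4, b=-1 the outputs split (-6 vs -16).
calc: tmp becomes -3; next acc becomes -2; next ((-(0 - acc)) == max(a, tmp)) evaluates to false; next b becomes 5; next tot becomes 0; next at i=3:; next tot becomes -9; next at i=4:; next tot becomes -9; next at i=5:; next tot becomes -9; next at i=6:; next tot becomes -9; next final value -6
calc_v2: tmp becomes 1; next aux becomes -3; next acc becomes -4; next ((-(0 - acc)) == max(a, aux)) evaluates to false; next b becomes 5; next tot becomes 0; next tot becomes -9; next at i=4:; next tot becomes -9; next at i=5:; next tot becomes -9; next at i=6:; next tot becomes -9; next final value -16
verdict: not equivalent; witness: a=4, b=-1
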